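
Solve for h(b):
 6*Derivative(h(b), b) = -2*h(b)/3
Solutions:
 h(b) = C1*exp(-b/9)


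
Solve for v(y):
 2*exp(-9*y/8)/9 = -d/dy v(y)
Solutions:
 v(y) = C1 + 16*exp(-9*y/8)/81


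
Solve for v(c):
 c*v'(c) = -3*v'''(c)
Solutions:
 v(c) = C1 + Integral(C2*airyai(-3^(2/3)*c/3) + C3*airybi(-3^(2/3)*c/3), c)


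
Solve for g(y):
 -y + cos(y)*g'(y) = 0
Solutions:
 g(y) = C1 + Integral(y/cos(y), y)


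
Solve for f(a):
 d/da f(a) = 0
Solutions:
 f(a) = C1


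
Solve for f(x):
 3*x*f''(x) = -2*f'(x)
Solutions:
 f(x) = C1 + C2*x^(1/3)


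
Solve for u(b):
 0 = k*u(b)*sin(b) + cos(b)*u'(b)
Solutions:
 u(b) = C1*exp(k*log(cos(b)))


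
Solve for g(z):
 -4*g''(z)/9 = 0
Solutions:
 g(z) = C1 + C2*z


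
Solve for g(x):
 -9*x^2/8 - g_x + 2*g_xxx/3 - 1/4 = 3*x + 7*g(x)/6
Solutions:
 g(x) = C1*exp(-x*(2/(sqrt(41) + 7)^(1/3) + (sqrt(41) + 7)^(1/3))/4)*sin(sqrt(3)*x*(-(sqrt(41) + 7)^(1/3) + 2/(sqrt(41) + 7)^(1/3))/4) + C2*exp(-x*(2/(sqrt(41) + 7)^(1/3) + (sqrt(41) + 7)^(1/3))/4)*cos(sqrt(3)*x*(-(sqrt(41) + 7)^(1/3) + 2/(sqrt(41) + 7)^(1/3))/4) + C3*exp(x*((sqrt(41) + 7)^(-1/3) + (sqrt(41) + 7)^(1/3)/2)) - 27*x^2/28 - 45*x/49 + 393/686


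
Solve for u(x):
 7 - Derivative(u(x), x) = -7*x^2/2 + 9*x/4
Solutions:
 u(x) = C1 + 7*x^3/6 - 9*x^2/8 + 7*x


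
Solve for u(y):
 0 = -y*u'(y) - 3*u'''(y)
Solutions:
 u(y) = C1 + Integral(C2*airyai(-3^(2/3)*y/3) + C3*airybi(-3^(2/3)*y/3), y)


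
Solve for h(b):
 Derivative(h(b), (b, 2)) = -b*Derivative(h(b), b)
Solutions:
 h(b) = C1 + C2*erf(sqrt(2)*b/2)


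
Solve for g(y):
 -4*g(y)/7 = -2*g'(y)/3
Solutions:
 g(y) = C1*exp(6*y/7)


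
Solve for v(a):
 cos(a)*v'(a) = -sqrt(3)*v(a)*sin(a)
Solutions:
 v(a) = C1*cos(a)^(sqrt(3))


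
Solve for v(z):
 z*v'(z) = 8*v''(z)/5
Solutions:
 v(z) = C1 + C2*erfi(sqrt(5)*z/4)


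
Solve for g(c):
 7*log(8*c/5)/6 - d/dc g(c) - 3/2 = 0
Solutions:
 g(c) = C1 + 7*c*log(c)/6 - 8*c/3 - 7*c*log(5)/6 + 7*c*log(2)/2


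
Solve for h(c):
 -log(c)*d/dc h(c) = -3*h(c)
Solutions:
 h(c) = C1*exp(3*li(c))


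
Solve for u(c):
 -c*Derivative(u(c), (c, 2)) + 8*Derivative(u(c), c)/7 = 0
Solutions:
 u(c) = C1 + C2*c^(15/7)


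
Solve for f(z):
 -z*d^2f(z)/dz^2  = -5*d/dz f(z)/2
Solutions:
 f(z) = C1 + C2*z^(7/2)


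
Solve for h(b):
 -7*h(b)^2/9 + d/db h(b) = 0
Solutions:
 h(b) = -9/(C1 + 7*b)


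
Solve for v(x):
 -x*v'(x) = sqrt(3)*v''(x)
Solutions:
 v(x) = C1 + C2*erf(sqrt(2)*3^(3/4)*x/6)


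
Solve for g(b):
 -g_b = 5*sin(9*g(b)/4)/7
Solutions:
 5*b/7 + 2*log(cos(9*g(b)/4) - 1)/9 - 2*log(cos(9*g(b)/4) + 1)/9 = C1


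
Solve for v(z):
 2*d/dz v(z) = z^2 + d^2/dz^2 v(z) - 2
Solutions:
 v(z) = C1 + C2*exp(2*z) + z^3/6 + z^2/4 - 3*z/4


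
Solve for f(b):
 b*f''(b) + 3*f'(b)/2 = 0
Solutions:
 f(b) = C1 + C2/sqrt(b)


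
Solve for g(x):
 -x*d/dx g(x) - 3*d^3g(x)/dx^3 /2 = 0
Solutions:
 g(x) = C1 + Integral(C2*airyai(-2^(1/3)*3^(2/3)*x/3) + C3*airybi(-2^(1/3)*3^(2/3)*x/3), x)


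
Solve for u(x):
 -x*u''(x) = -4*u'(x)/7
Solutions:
 u(x) = C1 + C2*x^(11/7)


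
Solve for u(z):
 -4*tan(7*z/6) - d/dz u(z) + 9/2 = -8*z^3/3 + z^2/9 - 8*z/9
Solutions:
 u(z) = C1 + 2*z^4/3 - z^3/27 + 4*z^2/9 + 9*z/2 + 24*log(cos(7*z/6))/7


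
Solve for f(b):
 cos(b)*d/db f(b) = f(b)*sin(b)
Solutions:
 f(b) = C1/cos(b)


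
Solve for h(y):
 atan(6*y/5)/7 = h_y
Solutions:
 h(y) = C1 + y*atan(6*y/5)/7 - 5*log(36*y^2 + 25)/84


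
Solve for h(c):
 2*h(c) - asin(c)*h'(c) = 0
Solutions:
 h(c) = C1*exp(2*Integral(1/asin(c), c))


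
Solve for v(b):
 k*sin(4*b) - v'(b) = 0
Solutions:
 v(b) = C1 - k*cos(4*b)/4


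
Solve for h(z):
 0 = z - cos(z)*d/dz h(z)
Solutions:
 h(z) = C1 + Integral(z/cos(z), z)


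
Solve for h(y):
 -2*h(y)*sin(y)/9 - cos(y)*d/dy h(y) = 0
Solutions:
 h(y) = C1*cos(y)^(2/9)


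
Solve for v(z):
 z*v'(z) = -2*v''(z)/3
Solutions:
 v(z) = C1 + C2*erf(sqrt(3)*z/2)


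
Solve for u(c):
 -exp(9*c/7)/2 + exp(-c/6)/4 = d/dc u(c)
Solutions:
 u(c) = C1 - 7*exp(9*c/7)/18 - 3*exp(-c/6)/2


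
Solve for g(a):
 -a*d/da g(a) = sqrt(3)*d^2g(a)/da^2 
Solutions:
 g(a) = C1 + C2*erf(sqrt(2)*3^(3/4)*a/6)


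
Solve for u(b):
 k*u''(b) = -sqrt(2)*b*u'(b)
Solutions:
 u(b) = C1 + C2*sqrt(k)*erf(2^(3/4)*b*sqrt(1/k)/2)


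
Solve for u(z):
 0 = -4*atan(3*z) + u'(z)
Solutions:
 u(z) = C1 + 4*z*atan(3*z) - 2*log(9*z^2 + 1)/3


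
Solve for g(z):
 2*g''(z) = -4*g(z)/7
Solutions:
 g(z) = C1*sin(sqrt(14)*z/7) + C2*cos(sqrt(14)*z/7)


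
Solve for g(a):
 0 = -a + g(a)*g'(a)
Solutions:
 g(a) = -sqrt(C1 + a^2)
 g(a) = sqrt(C1 + a^2)


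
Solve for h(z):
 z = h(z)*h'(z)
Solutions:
 h(z) = -sqrt(C1 + z^2)
 h(z) = sqrt(C1 + z^2)


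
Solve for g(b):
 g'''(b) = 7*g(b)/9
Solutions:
 g(b) = C3*exp(21^(1/3)*b/3) + (C1*sin(3^(5/6)*7^(1/3)*b/6) + C2*cos(3^(5/6)*7^(1/3)*b/6))*exp(-21^(1/3)*b/6)


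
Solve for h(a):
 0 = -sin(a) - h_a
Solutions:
 h(a) = C1 + cos(a)


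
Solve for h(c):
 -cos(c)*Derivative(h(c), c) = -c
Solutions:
 h(c) = C1 + Integral(c/cos(c), c)


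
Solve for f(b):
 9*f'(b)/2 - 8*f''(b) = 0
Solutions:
 f(b) = C1 + C2*exp(9*b/16)


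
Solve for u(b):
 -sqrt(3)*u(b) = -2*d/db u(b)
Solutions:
 u(b) = C1*exp(sqrt(3)*b/2)


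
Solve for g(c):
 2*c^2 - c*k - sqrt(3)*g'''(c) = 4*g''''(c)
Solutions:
 g(c) = C1 + C2*c + C3*c^2 + C4*exp(-sqrt(3)*c/4) + sqrt(3)*c^5/90 + c^4*(-sqrt(3)*k - 16)/72 + 2*c^3*(3*k + 16*sqrt(3))/27


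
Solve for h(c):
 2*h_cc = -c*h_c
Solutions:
 h(c) = C1 + C2*erf(c/2)


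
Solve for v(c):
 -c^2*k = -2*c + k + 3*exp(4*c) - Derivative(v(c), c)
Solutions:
 v(c) = C1 + c^3*k/3 - c^2 + c*k + 3*exp(4*c)/4


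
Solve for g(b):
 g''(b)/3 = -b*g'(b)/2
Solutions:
 g(b) = C1 + C2*erf(sqrt(3)*b/2)


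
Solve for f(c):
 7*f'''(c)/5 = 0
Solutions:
 f(c) = C1 + C2*c + C3*c^2


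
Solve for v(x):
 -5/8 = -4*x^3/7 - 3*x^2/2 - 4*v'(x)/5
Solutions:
 v(x) = C1 - 5*x^4/28 - 5*x^3/8 + 25*x/32


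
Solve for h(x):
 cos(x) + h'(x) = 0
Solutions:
 h(x) = C1 - sin(x)


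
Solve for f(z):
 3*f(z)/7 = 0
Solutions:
 f(z) = 0


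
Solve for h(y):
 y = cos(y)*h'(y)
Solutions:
 h(y) = C1 + Integral(y/cos(y), y)


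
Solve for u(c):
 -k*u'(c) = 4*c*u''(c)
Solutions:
 u(c) = C1 + c^(1 - re(k)/4)*(C2*sin(log(c)*Abs(im(k))/4) + C3*cos(log(c)*im(k)/4))


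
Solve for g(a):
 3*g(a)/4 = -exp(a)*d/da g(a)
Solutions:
 g(a) = C1*exp(3*exp(-a)/4)


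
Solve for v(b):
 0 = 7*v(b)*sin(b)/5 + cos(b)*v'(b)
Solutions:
 v(b) = C1*cos(b)^(7/5)


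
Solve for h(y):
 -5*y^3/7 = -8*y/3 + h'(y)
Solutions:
 h(y) = C1 - 5*y^4/28 + 4*y^2/3


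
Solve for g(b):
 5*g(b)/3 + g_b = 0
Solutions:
 g(b) = C1*exp(-5*b/3)


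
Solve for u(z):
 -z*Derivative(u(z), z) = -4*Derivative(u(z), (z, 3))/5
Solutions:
 u(z) = C1 + Integral(C2*airyai(10^(1/3)*z/2) + C3*airybi(10^(1/3)*z/2), z)


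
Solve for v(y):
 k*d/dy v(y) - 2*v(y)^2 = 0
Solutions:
 v(y) = -k/(C1*k + 2*y)


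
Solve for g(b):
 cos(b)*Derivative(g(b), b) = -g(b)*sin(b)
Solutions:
 g(b) = C1*cos(b)


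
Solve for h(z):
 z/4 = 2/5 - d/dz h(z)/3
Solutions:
 h(z) = C1 - 3*z^2/8 + 6*z/5


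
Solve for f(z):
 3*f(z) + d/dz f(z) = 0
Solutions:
 f(z) = C1*exp(-3*z)


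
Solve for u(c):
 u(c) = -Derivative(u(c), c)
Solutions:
 u(c) = C1*exp(-c)


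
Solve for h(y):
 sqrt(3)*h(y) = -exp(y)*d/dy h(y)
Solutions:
 h(y) = C1*exp(sqrt(3)*exp(-y))


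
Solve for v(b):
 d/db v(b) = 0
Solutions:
 v(b) = C1


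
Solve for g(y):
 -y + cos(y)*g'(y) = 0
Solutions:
 g(y) = C1 + Integral(y/cos(y), y)


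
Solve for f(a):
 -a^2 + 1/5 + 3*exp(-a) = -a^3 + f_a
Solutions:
 f(a) = C1 + a^4/4 - a^3/3 + a/5 - 3*exp(-a)


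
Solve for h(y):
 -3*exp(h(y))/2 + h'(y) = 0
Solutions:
 h(y) = log(-1/(C1 + 3*y)) + log(2)


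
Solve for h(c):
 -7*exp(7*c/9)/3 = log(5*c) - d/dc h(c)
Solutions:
 h(c) = C1 + c*log(c) + c*(-1 + log(5)) + 3*exp(7*c/9)


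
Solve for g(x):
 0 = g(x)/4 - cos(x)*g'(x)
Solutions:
 g(x) = C1*(sin(x) + 1)^(1/8)/(sin(x) - 1)^(1/8)


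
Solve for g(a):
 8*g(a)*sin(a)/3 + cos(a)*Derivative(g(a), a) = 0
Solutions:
 g(a) = C1*cos(a)^(8/3)


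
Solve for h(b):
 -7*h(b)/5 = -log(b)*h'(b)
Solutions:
 h(b) = C1*exp(7*li(b)/5)


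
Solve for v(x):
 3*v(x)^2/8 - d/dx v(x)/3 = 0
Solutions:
 v(x) = -8/(C1 + 9*x)


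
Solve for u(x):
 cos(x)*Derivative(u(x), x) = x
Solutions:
 u(x) = C1 + Integral(x/cos(x), x)


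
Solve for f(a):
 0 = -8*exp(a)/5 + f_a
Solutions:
 f(a) = C1 + 8*exp(a)/5


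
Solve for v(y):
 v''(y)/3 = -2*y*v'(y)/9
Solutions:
 v(y) = C1 + C2*erf(sqrt(3)*y/3)


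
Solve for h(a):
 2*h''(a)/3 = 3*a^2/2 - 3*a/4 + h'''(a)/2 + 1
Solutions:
 h(a) = C1 + C2*a + C3*exp(4*a/3) + 3*a^4/16 + 3*a^3/8 + 51*a^2/32


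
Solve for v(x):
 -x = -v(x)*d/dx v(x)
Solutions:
 v(x) = -sqrt(C1 + x^2)
 v(x) = sqrt(C1 + x^2)


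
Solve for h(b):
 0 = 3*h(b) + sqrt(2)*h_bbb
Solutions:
 h(b) = C3*exp(-2^(5/6)*3^(1/3)*b/2) + (C1*sin(6^(5/6)*b/4) + C2*cos(6^(5/6)*b/4))*exp(2^(5/6)*3^(1/3)*b/4)


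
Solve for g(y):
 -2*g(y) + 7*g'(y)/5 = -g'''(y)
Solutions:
 g(y) = C1*exp(y*(-15*(1 + 13*sqrt(330)/225)^(1/3) + 7/(1 + 13*sqrt(330)/225)^(1/3))/30)*sin(sqrt(3)*y*(7/(1 + 13*sqrt(330)/225)^(1/3) + 15*(1 + 13*sqrt(330)/225)^(1/3))/30) + C2*exp(y*(-15*(1 + 13*sqrt(330)/225)^(1/3) + 7/(1 + 13*sqrt(330)/225)^(1/3))/30)*cos(sqrt(3)*y*(7/(1 + 13*sqrt(330)/225)^(1/3) + 15*(1 + 13*sqrt(330)/225)^(1/3))/30) + C3*exp(y*(-7/(15*(1 + 13*sqrt(330)/225)^(1/3)) + (1 + 13*sqrt(330)/225)^(1/3)))


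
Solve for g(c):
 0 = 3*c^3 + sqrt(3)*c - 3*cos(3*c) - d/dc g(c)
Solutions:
 g(c) = C1 + 3*c^4/4 + sqrt(3)*c^2/2 - sin(3*c)


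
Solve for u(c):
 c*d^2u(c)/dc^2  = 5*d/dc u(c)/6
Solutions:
 u(c) = C1 + C2*c^(11/6)


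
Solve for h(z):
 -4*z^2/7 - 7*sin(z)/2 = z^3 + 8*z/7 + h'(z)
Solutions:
 h(z) = C1 - z^4/4 - 4*z^3/21 - 4*z^2/7 + 7*cos(z)/2


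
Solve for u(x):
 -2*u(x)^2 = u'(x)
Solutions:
 u(x) = 1/(C1 + 2*x)


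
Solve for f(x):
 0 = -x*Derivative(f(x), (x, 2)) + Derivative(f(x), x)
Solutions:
 f(x) = C1 + C2*x^2


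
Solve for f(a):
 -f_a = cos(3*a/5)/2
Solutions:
 f(a) = C1 - 5*sin(3*a/5)/6


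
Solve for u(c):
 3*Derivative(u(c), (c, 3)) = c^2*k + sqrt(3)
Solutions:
 u(c) = C1 + C2*c + C3*c^2 + c^5*k/180 + sqrt(3)*c^3/18


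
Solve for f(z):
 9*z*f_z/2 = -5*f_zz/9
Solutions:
 f(z) = C1 + C2*erf(9*sqrt(5)*z/10)


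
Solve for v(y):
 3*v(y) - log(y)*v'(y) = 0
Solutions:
 v(y) = C1*exp(3*li(y))


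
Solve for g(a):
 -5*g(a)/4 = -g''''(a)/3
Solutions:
 g(a) = C1*exp(-15^(1/4)*sqrt(2)*a/2) + C2*exp(15^(1/4)*sqrt(2)*a/2) + C3*sin(15^(1/4)*sqrt(2)*a/2) + C4*cos(15^(1/4)*sqrt(2)*a/2)


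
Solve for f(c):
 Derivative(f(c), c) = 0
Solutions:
 f(c) = C1


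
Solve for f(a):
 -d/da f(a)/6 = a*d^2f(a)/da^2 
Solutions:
 f(a) = C1 + C2*a^(5/6)


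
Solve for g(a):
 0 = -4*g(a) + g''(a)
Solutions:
 g(a) = C1*exp(-2*a) + C2*exp(2*a)


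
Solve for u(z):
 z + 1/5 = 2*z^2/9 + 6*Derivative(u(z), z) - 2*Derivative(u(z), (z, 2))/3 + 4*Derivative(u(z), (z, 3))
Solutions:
 u(z) = C1 - z^3/81 + 77*z^2/972 + 1097*z/10935 + (C2*sin(sqrt(215)*z/12) + C3*cos(sqrt(215)*z/12))*exp(z/12)


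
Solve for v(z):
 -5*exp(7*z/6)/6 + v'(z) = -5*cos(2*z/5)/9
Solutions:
 v(z) = C1 + 5*exp(7*z/6)/7 - 25*sin(2*z/5)/18


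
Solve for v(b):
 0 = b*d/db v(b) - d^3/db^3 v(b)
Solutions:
 v(b) = C1 + Integral(C2*airyai(b) + C3*airybi(b), b)


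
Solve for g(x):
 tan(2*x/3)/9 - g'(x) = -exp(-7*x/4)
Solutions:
 g(x) = C1 + log(tan(2*x/3)^2 + 1)/12 - 4*exp(-7*x/4)/7


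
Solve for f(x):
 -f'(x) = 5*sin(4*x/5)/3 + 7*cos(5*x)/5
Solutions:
 f(x) = C1 - 7*sin(5*x)/25 + 25*cos(4*x/5)/12


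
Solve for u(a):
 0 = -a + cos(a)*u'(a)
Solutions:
 u(a) = C1 + Integral(a/cos(a), a)


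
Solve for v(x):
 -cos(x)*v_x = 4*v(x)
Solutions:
 v(x) = C1*(sin(x)^2 - 2*sin(x) + 1)/(sin(x)^2 + 2*sin(x) + 1)


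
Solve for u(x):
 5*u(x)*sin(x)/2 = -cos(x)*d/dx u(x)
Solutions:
 u(x) = C1*cos(x)^(5/2)


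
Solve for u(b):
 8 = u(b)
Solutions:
 u(b) = 8


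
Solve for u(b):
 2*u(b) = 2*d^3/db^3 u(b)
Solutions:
 u(b) = C3*exp(b) + (C1*sin(sqrt(3)*b/2) + C2*cos(sqrt(3)*b/2))*exp(-b/2)


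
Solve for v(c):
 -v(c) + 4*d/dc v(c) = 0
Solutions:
 v(c) = C1*exp(c/4)


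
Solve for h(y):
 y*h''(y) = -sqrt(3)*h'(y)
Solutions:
 h(y) = C1 + C2*y^(1 - sqrt(3))


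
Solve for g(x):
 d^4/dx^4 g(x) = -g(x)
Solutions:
 g(x) = (C1*sin(sqrt(2)*x/2) + C2*cos(sqrt(2)*x/2))*exp(-sqrt(2)*x/2) + (C3*sin(sqrt(2)*x/2) + C4*cos(sqrt(2)*x/2))*exp(sqrt(2)*x/2)


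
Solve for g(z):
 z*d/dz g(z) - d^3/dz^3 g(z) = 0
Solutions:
 g(z) = C1 + Integral(C2*airyai(z) + C3*airybi(z), z)


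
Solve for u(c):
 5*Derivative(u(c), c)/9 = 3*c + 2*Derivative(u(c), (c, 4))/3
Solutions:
 u(c) = C1 + C4*exp(5^(1/3)*6^(2/3)*c/6) + 27*c^2/10 + (C2*sin(2^(2/3)*3^(1/6)*5^(1/3)*c/4) + C3*cos(2^(2/3)*3^(1/6)*5^(1/3)*c/4))*exp(-5^(1/3)*6^(2/3)*c/12)


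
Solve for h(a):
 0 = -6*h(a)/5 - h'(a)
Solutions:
 h(a) = C1*exp(-6*a/5)


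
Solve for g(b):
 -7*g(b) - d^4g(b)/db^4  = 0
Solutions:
 g(b) = (C1*sin(sqrt(2)*7^(1/4)*b/2) + C2*cos(sqrt(2)*7^(1/4)*b/2))*exp(-sqrt(2)*7^(1/4)*b/2) + (C3*sin(sqrt(2)*7^(1/4)*b/2) + C4*cos(sqrt(2)*7^(1/4)*b/2))*exp(sqrt(2)*7^(1/4)*b/2)


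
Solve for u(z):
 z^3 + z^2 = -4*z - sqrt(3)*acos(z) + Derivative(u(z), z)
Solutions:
 u(z) = C1 + z^4/4 + z^3/3 + 2*z^2 + sqrt(3)*(z*acos(z) - sqrt(1 - z^2))


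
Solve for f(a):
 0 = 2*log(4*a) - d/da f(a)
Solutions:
 f(a) = C1 + 2*a*log(a) - 2*a + a*log(16)


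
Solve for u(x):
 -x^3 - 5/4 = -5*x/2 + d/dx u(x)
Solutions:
 u(x) = C1 - x^4/4 + 5*x^2/4 - 5*x/4


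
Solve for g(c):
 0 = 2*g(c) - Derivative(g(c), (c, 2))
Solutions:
 g(c) = C1*exp(-sqrt(2)*c) + C2*exp(sqrt(2)*c)


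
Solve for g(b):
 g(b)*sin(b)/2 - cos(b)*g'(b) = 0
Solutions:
 g(b) = C1/sqrt(cos(b))


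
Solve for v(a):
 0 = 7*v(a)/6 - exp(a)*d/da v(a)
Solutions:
 v(a) = C1*exp(-7*exp(-a)/6)


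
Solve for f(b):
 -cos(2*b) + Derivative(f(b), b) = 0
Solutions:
 f(b) = C1 + sin(2*b)/2


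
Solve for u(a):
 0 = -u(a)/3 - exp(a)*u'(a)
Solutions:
 u(a) = C1*exp(exp(-a)/3)


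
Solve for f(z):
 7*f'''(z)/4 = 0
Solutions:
 f(z) = C1 + C2*z + C3*z^2


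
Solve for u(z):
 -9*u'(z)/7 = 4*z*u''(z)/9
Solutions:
 u(z) = C1 + C2/z^(53/28)


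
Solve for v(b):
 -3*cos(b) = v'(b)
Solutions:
 v(b) = C1 - 3*sin(b)


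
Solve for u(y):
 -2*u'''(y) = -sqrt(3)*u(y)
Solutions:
 u(y) = C3*exp(2^(2/3)*3^(1/6)*y/2) + (C1*sin(6^(2/3)*y/4) + C2*cos(6^(2/3)*y/4))*exp(-2^(2/3)*3^(1/6)*y/4)


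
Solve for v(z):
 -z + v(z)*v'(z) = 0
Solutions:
 v(z) = -sqrt(C1 + z^2)
 v(z) = sqrt(C1 + z^2)


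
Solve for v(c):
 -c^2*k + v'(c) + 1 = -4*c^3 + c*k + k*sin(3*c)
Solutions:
 v(c) = C1 - c^4 + c^3*k/3 + c^2*k/2 - c - k*cos(3*c)/3


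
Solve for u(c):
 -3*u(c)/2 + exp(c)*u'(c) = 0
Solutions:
 u(c) = C1*exp(-3*exp(-c)/2)


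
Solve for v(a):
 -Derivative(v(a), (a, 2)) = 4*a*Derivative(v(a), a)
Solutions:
 v(a) = C1 + C2*erf(sqrt(2)*a)


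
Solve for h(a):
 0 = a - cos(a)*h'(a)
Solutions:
 h(a) = C1 + Integral(a/cos(a), a)


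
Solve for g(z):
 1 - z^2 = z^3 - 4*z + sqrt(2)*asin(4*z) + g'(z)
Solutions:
 g(z) = C1 - z^4/4 - z^3/3 + 2*z^2 + z - sqrt(2)*(z*asin(4*z) + sqrt(1 - 16*z^2)/4)


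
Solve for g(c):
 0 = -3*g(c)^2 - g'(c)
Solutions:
 g(c) = 1/(C1 + 3*c)


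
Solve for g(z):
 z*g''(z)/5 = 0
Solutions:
 g(z) = C1 + C2*z


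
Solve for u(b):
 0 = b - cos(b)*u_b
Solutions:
 u(b) = C1 + Integral(b/cos(b), b)


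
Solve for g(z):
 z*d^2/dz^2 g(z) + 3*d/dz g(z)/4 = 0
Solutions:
 g(z) = C1 + C2*z^(1/4)


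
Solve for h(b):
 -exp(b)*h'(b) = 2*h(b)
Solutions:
 h(b) = C1*exp(2*exp(-b))


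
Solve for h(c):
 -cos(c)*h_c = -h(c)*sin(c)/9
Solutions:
 h(c) = C1/cos(c)^(1/9)


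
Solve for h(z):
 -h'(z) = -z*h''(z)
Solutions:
 h(z) = C1 + C2*z^2


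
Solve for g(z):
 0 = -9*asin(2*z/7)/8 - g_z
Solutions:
 g(z) = C1 - 9*z*asin(2*z/7)/8 - 9*sqrt(49 - 4*z^2)/16


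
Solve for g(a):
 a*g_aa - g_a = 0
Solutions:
 g(a) = C1 + C2*a^2


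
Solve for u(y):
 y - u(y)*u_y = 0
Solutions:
 u(y) = -sqrt(C1 + y^2)
 u(y) = sqrt(C1 + y^2)


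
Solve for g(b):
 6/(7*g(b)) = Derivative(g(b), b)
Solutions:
 g(b) = -sqrt(C1 + 84*b)/7
 g(b) = sqrt(C1 + 84*b)/7


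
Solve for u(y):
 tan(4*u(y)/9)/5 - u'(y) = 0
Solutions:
 u(y) = -9*asin(C1*exp(4*y/45))/4 + 9*pi/4
 u(y) = 9*asin(C1*exp(4*y/45))/4


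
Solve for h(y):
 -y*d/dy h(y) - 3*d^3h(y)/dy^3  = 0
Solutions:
 h(y) = C1 + Integral(C2*airyai(-3^(2/3)*y/3) + C3*airybi(-3^(2/3)*y/3), y)


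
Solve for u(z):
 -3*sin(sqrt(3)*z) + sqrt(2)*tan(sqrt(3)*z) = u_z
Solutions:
 u(z) = C1 - sqrt(6)*log(cos(sqrt(3)*z))/3 + sqrt(3)*cos(sqrt(3)*z)


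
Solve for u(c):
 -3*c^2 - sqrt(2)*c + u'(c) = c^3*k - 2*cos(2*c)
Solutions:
 u(c) = C1 + c^4*k/4 + c^3 + sqrt(2)*c^2/2 - sin(2*c)


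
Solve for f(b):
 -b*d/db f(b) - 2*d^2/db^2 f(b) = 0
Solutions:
 f(b) = C1 + C2*erf(b/2)


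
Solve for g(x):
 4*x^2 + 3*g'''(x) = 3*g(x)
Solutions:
 g(x) = C3*exp(x) + 4*x^2/3 + (C1*sin(sqrt(3)*x/2) + C2*cos(sqrt(3)*x/2))*exp(-x/2)


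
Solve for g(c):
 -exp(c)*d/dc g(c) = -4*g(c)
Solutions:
 g(c) = C1*exp(-4*exp(-c))


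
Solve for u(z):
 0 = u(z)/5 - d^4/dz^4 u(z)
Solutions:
 u(z) = C1*exp(-5^(3/4)*z/5) + C2*exp(5^(3/4)*z/5) + C3*sin(5^(3/4)*z/5) + C4*cos(5^(3/4)*z/5)


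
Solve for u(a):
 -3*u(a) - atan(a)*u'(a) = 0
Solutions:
 u(a) = C1*exp(-3*Integral(1/atan(a), a))


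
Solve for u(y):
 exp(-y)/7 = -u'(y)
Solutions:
 u(y) = C1 + exp(-y)/7


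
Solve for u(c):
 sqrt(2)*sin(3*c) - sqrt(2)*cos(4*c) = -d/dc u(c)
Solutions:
 u(c) = C1 + sqrt(2)*sin(4*c)/4 + sqrt(2)*cos(3*c)/3


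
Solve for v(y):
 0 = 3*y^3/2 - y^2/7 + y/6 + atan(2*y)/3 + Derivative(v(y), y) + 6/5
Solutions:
 v(y) = C1 - 3*y^4/8 + y^3/21 - y^2/12 - y*atan(2*y)/3 - 6*y/5 + log(4*y^2 + 1)/12


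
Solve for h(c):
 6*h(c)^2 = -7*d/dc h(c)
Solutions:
 h(c) = 7/(C1 + 6*c)


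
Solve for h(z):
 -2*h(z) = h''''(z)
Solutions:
 h(z) = (C1*sin(2^(3/4)*z/2) + C2*cos(2^(3/4)*z/2))*exp(-2^(3/4)*z/2) + (C3*sin(2^(3/4)*z/2) + C4*cos(2^(3/4)*z/2))*exp(2^(3/4)*z/2)


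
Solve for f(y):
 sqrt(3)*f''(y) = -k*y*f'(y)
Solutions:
 f(y) = Piecewise((-sqrt(2)*3^(1/4)*sqrt(pi)*C1*erf(sqrt(2)*3^(3/4)*sqrt(k)*y/6)/(2*sqrt(k)) - C2, (k > 0) | (k < 0)), (-C1*y - C2, True))


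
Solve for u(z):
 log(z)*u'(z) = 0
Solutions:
 u(z) = C1


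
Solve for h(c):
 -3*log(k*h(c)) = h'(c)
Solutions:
 li(k*h(c))/k = C1 - 3*c


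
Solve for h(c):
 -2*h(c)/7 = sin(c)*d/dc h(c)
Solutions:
 h(c) = C1*(cos(c) + 1)^(1/7)/(cos(c) - 1)^(1/7)


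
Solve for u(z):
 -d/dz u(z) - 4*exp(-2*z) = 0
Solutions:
 u(z) = C1 + 2*exp(-2*z)


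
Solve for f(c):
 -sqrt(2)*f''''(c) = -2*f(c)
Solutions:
 f(c) = C1*exp(-2^(1/8)*c) + C2*exp(2^(1/8)*c) + C3*sin(2^(1/8)*c) + C4*cos(2^(1/8)*c)


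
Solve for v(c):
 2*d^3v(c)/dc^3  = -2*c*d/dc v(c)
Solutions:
 v(c) = C1 + Integral(C2*airyai(-c) + C3*airybi(-c), c)


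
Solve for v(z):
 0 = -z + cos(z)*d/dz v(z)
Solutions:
 v(z) = C1 + Integral(z/cos(z), z)


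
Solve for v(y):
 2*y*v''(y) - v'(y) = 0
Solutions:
 v(y) = C1 + C2*y^(3/2)


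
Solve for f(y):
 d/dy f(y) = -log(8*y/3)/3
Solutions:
 f(y) = C1 - y*log(y)/3 - y*log(2) + y/3 + y*log(3)/3


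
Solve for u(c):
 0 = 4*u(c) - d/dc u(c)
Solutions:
 u(c) = C1*exp(4*c)


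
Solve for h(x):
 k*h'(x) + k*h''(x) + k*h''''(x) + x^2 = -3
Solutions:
 h(x) = C1 + C2*exp(6^(1/3)*x*(-2*3^(1/3)/(9 + sqrt(93))^(1/3) + 2^(1/3)*(9 + sqrt(93))^(1/3))/12)*sin(2^(1/3)*3^(1/6)*x*(6/(9 + sqrt(93))^(1/3) + 2^(1/3)*3^(2/3)*(9 + sqrt(93))^(1/3))/12) + C3*exp(6^(1/3)*x*(-2*3^(1/3)/(9 + sqrt(93))^(1/3) + 2^(1/3)*(9 + sqrt(93))^(1/3))/12)*cos(2^(1/3)*3^(1/6)*x*(6/(9 + sqrt(93))^(1/3) + 2^(1/3)*3^(2/3)*(9 + sqrt(93))^(1/3))/12) + C4*exp(-6^(1/3)*x*(-2*3^(1/3)/(9 + sqrt(93))^(1/3) + 2^(1/3)*(9 + sqrt(93))^(1/3))/6) - x^3/(3*k) + x^2/k - 5*x/k


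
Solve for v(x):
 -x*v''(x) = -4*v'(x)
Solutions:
 v(x) = C1 + C2*x^5


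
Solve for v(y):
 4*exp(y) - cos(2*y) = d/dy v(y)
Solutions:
 v(y) = C1 + 4*exp(y) - sin(2*y)/2


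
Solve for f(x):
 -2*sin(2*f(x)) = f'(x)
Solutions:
 f(x) = pi - acos((-C1 - exp(8*x))/(C1 - exp(8*x)))/2
 f(x) = acos((-C1 - exp(8*x))/(C1 - exp(8*x)))/2


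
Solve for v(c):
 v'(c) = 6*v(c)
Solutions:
 v(c) = C1*exp(6*c)


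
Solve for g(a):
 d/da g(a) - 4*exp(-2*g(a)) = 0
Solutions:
 g(a) = log(-sqrt(C1 + 8*a))
 g(a) = log(C1 + 8*a)/2


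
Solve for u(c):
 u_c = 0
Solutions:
 u(c) = C1


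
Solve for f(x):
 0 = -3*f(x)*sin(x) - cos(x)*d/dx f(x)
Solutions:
 f(x) = C1*cos(x)^3


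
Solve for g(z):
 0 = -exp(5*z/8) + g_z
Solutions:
 g(z) = C1 + 8*exp(5*z/8)/5


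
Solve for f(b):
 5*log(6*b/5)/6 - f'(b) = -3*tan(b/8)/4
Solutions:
 f(b) = C1 + 5*b*log(b)/6 - 5*b*log(5)/6 - 5*b/6 + 5*b*log(6)/6 - 6*log(cos(b/8))


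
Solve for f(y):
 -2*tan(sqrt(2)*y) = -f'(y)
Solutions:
 f(y) = C1 - sqrt(2)*log(cos(sqrt(2)*y))


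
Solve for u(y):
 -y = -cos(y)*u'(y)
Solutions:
 u(y) = C1 + Integral(y/cos(y), y)


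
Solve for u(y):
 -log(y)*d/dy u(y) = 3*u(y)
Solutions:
 u(y) = C1*exp(-3*li(y))


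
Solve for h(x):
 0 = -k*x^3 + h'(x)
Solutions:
 h(x) = C1 + k*x^4/4


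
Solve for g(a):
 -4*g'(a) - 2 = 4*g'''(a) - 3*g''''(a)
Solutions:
 g(a) = C1 + C2*exp(a*(-2^(1/3)*(9*sqrt(921) + 275)^(1/3) - 8*2^(2/3)/(9*sqrt(921) + 275)^(1/3) + 8)/18)*sin(2^(1/3)*sqrt(3)*a*(-(9*sqrt(921) + 275)^(1/3) + 8*2^(1/3)/(9*sqrt(921) + 275)^(1/3))/18) + C3*exp(a*(-2^(1/3)*(9*sqrt(921) + 275)^(1/3) - 8*2^(2/3)/(9*sqrt(921) + 275)^(1/3) + 8)/18)*cos(2^(1/3)*sqrt(3)*a*(-(9*sqrt(921) + 275)^(1/3) + 8*2^(1/3)/(9*sqrt(921) + 275)^(1/3))/18) + C4*exp(a*(8*2^(2/3)/(9*sqrt(921) + 275)^(1/3) + 4 + 2^(1/3)*(9*sqrt(921) + 275)^(1/3))/9) - a/2


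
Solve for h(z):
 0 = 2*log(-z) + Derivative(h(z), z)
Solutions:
 h(z) = C1 - 2*z*log(-z) + 2*z


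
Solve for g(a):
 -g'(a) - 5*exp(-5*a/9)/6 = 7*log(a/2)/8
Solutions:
 g(a) = C1 - 7*a*log(a)/8 + 7*a*(log(2) + 1)/8 + 3*exp(-5*a/9)/2


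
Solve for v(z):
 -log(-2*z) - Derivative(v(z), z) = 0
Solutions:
 v(z) = C1 - z*log(-z) + z*(1 - log(2))


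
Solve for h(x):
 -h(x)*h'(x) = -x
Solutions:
 h(x) = -sqrt(C1 + x^2)
 h(x) = sqrt(C1 + x^2)


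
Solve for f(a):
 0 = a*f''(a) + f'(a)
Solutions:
 f(a) = C1 + C2*log(a)


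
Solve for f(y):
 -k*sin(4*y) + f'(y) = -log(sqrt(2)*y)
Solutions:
 f(y) = C1 - k*cos(4*y)/4 - y*log(y) - y*log(2)/2 + y


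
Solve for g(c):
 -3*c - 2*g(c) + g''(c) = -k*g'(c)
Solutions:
 g(c) = C1*exp(c*(-k + sqrt(k^2 + 8))/2) + C2*exp(-c*(k + sqrt(k^2 + 8))/2) - 3*c/2 - 3*k/4


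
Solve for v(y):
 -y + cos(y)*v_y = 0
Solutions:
 v(y) = C1 + Integral(y/cos(y), y)


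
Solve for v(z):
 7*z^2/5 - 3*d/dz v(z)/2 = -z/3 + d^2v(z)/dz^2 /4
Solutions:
 v(z) = C1 + C2*exp(-6*z) + 14*z^3/45 - 2*z^2/45 + 2*z/135


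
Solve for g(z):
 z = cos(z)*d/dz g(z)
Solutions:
 g(z) = C1 + Integral(z/cos(z), z)


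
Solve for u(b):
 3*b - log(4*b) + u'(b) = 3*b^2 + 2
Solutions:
 u(b) = C1 + b^3 - 3*b^2/2 + b*log(b) + b + b*log(4)


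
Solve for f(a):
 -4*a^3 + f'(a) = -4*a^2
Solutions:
 f(a) = C1 + a^4 - 4*a^3/3


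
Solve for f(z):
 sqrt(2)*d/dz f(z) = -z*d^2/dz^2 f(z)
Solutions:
 f(z) = C1 + C2*z^(1 - sqrt(2))


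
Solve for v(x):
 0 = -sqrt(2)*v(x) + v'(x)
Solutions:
 v(x) = C1*exp(sqrt(2)*x)


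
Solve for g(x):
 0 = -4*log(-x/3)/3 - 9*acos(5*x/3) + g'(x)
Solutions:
 g(x) = C1 + 4*x*log(-x)/3 + 9*x*acos(5*x/3) - 4*x*log(3)/3 - 4*x/3 - 9*sqrt(9 - 25*x^2)/5


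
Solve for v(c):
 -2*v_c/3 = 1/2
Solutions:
 v(c) = C1 - 3*c/4


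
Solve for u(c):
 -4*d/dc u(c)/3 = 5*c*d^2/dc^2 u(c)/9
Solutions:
 u(c) = C1 + C2/c^(7/5)


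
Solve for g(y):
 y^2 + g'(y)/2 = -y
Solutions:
 g(y) = C1 - 2*y^3/3 - y^2


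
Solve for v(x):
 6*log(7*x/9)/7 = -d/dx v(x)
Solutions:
 v(x) = C1 - 6*x*log(x)/7 - 6*x*log(7)/7 + 6*x/7 + 12*x*log(3)/7


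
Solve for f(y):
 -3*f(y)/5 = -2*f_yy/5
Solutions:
 f(y) = C1*exp(-sqrt(6)*y/2) + C2*exp(sqrt(6)*y/2)


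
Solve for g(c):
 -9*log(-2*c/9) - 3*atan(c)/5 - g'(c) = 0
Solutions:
 g(c) = C1 - 9*c*log(-c) - 3*c*atan(c)/5 - 9*c*log(2) + 9*c + 18*c*log(3) + 3*log(c^2 + 1)/10


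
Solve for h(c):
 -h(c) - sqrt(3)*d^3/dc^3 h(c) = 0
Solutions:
 h(c) = C3*exp(-3^(5/6)*c/3) + (C1*sin(3^(1/3)*c/2) + C2*cos(3^(1/3)*c/2))*exp(3^(5/6)*c/6)


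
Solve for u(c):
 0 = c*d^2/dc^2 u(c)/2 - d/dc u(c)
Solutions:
 u(c) = C1 + C2*c^3


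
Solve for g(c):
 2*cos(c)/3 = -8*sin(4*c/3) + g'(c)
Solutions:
 g(c) = C1 + 2*sin(c)/3 - 6*cos(4*c/3)


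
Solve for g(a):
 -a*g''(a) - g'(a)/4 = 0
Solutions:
 g(a) = C1 + C2*a^(3/4)


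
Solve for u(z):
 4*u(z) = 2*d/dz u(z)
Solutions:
 u(z) = C1*exp(2*z)


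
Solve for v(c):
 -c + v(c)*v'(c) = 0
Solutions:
 v(c) = -sqrt(C1 + c^2)
 v(c) = sqrt(C1 + c^2)


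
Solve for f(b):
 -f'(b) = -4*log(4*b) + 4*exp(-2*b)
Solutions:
 f(b) = C1 + 4*b*log(b) + 4*b*(-1 + 2*log(2)) + 2*exp(-2*b)


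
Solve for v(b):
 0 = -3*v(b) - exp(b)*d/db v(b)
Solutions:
 v(b) = C1*exp(3*exp(-b))


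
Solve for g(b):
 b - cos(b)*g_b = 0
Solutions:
 g(b) = C1 + Integral(b/cos(b), b)


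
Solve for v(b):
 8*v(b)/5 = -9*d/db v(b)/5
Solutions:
 v(b) = C1*exp(-8*b/9)


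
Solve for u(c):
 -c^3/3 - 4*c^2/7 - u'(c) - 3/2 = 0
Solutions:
 u(c) = C1 - c^4/12 - 4*c^3/21 - 3*c/2


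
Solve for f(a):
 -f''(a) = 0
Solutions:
 f(a) = C1 + C2*a


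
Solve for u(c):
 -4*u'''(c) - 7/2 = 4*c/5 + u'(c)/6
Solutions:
 u(c) = C1 + C2*sin(sqrt(6)*c/12) + C3*cos(sqrt(6)*c/12) - 12*c^2/5 - 21*c


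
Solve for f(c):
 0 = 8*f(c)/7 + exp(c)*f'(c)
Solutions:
 f(c) = C1*exp(8*exp(-c)/7)


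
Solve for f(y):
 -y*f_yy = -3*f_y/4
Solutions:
 f(y) = C1 + C2*y^(7/4)


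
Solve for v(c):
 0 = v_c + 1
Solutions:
 v(c) = C1 - c


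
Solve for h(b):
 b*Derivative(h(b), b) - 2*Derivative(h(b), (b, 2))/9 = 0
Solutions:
 h(b) = C1 + C2*erfi(3*b/2)


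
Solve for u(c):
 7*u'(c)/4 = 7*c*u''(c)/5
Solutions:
 u(c) = C1 + C2*c^(9/4)


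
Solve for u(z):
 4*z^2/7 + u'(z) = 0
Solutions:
 u(z) = C1 - 4*z^3/21


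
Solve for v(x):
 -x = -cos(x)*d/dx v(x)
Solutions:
 v(x) = C1 + Integral(x/cos(x), x)


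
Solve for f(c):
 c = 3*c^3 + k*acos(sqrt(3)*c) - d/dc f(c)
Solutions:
 f(c) = C1 + 3*c^4/4 - c^2/2 + k*(c*acos(sqrt(3)*c) - sqrt(3)*sqrt(1 - 3*c^2)/3)


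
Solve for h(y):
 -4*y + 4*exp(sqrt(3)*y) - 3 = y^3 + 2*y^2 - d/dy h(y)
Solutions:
 h(y) = C1 + y^4/4 + 2*y^3/3 + 2*y^2 + 3*y - 4*sqrt(3)*exp(sqrt(3)*y)/3


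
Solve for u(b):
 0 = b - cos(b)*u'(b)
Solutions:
 u(b) = C1 + Integral(b/cos(b), b)


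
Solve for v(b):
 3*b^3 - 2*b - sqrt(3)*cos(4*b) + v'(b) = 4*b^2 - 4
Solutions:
 v(b) = C1 - 3*b^4/4 + 4*b^3/3 + b^2 - 4*b + sqrt(3)*sin(4*b)/4


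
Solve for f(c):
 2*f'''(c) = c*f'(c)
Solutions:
 f(c) = C1 + Integral(C2*airyai(2^(2/3)*c/2) + C3*airybi(2^(2/3)*c/2), c)


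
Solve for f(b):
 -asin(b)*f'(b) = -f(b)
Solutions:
 f(b) = C1*exp(Integral(1/asin(b), b))


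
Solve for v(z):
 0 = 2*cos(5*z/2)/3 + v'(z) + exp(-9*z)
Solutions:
 v(z) = C1 - 4*sin(5*z/2)/15 + exp(-9*z)/9


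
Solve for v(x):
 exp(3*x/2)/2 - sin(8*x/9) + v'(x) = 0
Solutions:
 v(x) = C1 - exp(3*x/2)/3 - 9*cos(8*x/9)/8


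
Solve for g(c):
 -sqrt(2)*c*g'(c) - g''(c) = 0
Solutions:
 g(c) = C1 + C2*erf(2^(3/4)*c/2)


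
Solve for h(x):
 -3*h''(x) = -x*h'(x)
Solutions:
 h(x) = C1 + C2*erfi(sqrt(6)*x/6)


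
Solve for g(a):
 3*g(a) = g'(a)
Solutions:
 g(a) = C1*exp(3*a)


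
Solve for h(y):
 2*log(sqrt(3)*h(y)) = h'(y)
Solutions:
 -Integral(1/(2*log(_y) + log(3)), (_y, h(y))) = C1 - y


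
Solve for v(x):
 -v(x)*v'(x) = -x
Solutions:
 v(x) = -sqrt(C1 + x^2)
 v(x) = sqrt(C1 + x^2)


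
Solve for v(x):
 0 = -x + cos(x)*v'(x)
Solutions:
 v(x) = C1 + Integral(x/cos(x), x)


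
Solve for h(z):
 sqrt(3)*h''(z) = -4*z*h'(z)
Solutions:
 h(z) = C1 + C2*erf(sqrt(2)*3^(3/4)*z/3)


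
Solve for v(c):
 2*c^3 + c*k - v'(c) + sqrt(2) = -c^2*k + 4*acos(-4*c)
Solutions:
 v(c) = C1 + c^4/2 + c^3*k/3 + c^2*k/2 - 4*c*acos(-4*c) + sqrt(2)*c - sqrt(1 - 16*c^2)


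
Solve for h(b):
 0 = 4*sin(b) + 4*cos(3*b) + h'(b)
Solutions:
 h(b) = C1 - 4*sin(3*b)/3 + 4*cos(b)


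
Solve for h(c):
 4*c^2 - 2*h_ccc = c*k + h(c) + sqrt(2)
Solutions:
 h(c) = C3*exp(-2^(2/3)*c/2) + 4*c^2 - c*k + (C1*sin(2^(2/3)*sqrt(3)*c/4) + C2*cos(2^(2/3)*sqrt(3)*c/4))*exp(2^(2/3)*c/4) - sqrt(2)


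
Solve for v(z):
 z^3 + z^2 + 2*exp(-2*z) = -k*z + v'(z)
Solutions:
 v(z) = C1 + k*z^2/2 + z^4/4 + z^3/3 - exp(-2*z)


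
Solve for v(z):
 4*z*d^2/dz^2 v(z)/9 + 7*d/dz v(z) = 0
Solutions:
 v(z) = C1 + C2/z^(59/4)


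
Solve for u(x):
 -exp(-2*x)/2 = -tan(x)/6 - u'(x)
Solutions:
 u(x) = C1 - log(tan(x)^2 + 1)/12 - exp(-2*x)/4


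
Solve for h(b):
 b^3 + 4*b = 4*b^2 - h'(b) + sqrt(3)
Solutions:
 h(b) = C1 - b^4/4 + 4*b^3/3 - 2*b^2 + sqrt(3)*b


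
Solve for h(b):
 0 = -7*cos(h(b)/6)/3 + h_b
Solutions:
 -7*b/3 - 3*log(sin(h(b)/6) - 1) + 3*log(sin(h(b)/6) + 1) = C1


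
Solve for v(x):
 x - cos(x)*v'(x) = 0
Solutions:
 v(x) = C1 + Integral(x/cos(x), x)


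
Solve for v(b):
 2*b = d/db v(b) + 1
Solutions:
 v(b) = C1 + b^2 - b


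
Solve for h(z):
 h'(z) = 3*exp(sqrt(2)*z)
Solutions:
 h(z) = C1 + 3*sqrt(2)*exp(sqrt(2)*z)/2


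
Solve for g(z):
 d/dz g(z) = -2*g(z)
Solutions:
 g(z) = C1*exp(-2*z)


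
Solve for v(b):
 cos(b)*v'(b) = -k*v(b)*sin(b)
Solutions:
 v(b) = C1*exp(k*log(cos(b)))


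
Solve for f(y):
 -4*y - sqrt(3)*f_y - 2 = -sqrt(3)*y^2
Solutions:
 f(y) = C1 + y^3/3 - 2*sqrt(3)*y^2/3 - 2*sqrt(3)*y/3


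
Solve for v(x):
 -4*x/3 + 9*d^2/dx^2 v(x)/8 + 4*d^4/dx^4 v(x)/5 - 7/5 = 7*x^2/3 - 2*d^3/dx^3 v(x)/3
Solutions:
 v(x) = C1 + C2*x + 14*x^4/81 - 464*x^3/2187 - 46796*x^2/98415 + (C3*sin(sqrt(710)*x/24) + C4*cos(sqrt(710)*x/24))*exp(-5*x/12)


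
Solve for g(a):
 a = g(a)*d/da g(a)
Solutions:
 g(a) = -sqrt(C1 + a^2)
 g(a) = sqrt(C1 + a^2)


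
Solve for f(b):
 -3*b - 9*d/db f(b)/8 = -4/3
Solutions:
 f(b) = C1 - 4*b^2/3 + 32*b/27


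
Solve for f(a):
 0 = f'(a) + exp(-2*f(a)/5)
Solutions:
 f(a) = 5*log(-sqrt(C1 - a)) - 5*log(5) + 5*log(10)/2
 f(a) = 5*log(C1 - a)/2 - 5*log(5) + 5*log(10)/2


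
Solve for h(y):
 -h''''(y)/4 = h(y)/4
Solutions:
 h(y) = (C1*sin(sqrt(2)*y/2) + C2*cos(sqrt(2)*y/2))*exp(-sqrt(2)*y/2) + (C3*sin(sqrt(2)*y/2) + C4*cos(sqrt(2)*y/2))*exp(sqrt(2)*y/2)


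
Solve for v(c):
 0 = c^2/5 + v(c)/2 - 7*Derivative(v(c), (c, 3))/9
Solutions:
 v(c) = C3*exp(42^(2/3)*c/14) - 2*c^2/5 + (C1*sin(3*14^(2/3)*3^(1/6)*c/28) + C2*cos(3*14^(2/3)*3^(1/6)*c/28))*exp(-42^(2/3)*c/28)


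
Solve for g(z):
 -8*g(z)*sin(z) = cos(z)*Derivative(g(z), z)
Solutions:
 g(z) = C1*cos(z)^8


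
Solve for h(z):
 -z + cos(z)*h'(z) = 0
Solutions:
 h(z) = C1 + Integral(z/cos(z), z)


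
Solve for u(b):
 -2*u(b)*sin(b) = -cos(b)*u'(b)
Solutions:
 u(b) = C1/cos(b)^2


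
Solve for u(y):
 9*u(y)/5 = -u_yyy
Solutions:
 u(y) = C3*exp(-15^(2/3)*y/5) + (C1*sin(3*3^(1/6)*5^(2/3)*y/10) + C2*cos(3*3^(1/6)*5^(2/3)*y/10))*exp(15^(2/3)*y/10)


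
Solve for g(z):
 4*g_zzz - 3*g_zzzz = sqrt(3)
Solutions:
 g(z) = C1 + C2*z + C3*z^2 + C4*exp(4*z/3) + sqrt(3)*z^3/24


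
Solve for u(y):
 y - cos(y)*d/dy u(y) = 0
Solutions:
 u(y) = C1 + Integral(y/cos(y), y)


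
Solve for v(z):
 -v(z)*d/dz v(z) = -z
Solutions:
 v(z) = -sqrt(C1 + z^2)
 v(z) = sqrt(C1 + z^2)


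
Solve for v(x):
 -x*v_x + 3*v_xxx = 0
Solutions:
 v(x) = C1 + Integral(C2*airyai(3^(2/3)*x/3) + C3*airybi(3^(2/3)*x/3), x)


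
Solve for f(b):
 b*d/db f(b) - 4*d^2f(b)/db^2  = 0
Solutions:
 f(b) = C1 + C2*erfi(sqrt(2)*b/4)


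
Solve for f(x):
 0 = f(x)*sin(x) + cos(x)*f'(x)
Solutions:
 f(x) = C1*cos(x)


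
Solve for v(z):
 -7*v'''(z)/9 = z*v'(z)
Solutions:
 v(z) = C1 + Integral(C2*airyai(-21^(2/3)*z/7) + C3*airybi(-21^(2/3)*z/7), z)


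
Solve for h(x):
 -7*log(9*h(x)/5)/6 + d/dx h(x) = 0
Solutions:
 -6*Integral(1/(log(_y) - log(5) + 2*log(3)), (_y, h(x)))/7 = C1 - x


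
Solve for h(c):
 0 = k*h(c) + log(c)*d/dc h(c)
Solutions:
 h(c) = C1*exp(-k*li(c))


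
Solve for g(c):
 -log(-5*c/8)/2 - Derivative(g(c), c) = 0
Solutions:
 g(c) = C1 - c*log(-c)/2 + c*(-log(5) + 1 + 3*log(2))/2


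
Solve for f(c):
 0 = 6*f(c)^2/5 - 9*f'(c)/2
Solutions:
 f(c) = -15/(C1 + 4*c)


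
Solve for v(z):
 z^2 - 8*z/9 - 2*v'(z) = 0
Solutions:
 v(z) = C1 + z^3/6 - 2*z^2/9


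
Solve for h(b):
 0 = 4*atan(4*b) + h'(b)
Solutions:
 h(b) = C1 - 4*b*atan(4*b) + log(16*b^2 + 1)/2


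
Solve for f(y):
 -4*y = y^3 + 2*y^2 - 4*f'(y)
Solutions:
 f(y) = C1 + y^4/16 + y^3/6 + y^2/2


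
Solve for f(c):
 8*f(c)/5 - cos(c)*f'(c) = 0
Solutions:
 f(c) = C1*(sin(c) + 1)^(4/5)/(sin(c) - 1)^(4/5)


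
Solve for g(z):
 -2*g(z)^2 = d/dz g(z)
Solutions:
 g(z) = 1/(C1 + 2*z)


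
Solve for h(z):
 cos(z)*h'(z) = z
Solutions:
 h(z) = C1 + Integral(z/cos(z), z)


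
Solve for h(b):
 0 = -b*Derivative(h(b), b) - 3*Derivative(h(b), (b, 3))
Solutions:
 h(b) = C1 + Integral(C2*airyai(-3^(2/3)*b/3) + C3*airybi(-3^(2/3)*b/3), b)


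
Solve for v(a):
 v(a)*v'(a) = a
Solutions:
 v(a) = -sqrt(C1 + a^2)
 v(a) = sqrt(C1 + a^2)


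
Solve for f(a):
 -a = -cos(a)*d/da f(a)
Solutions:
 f(a) = C1 + Integral(a/cos(a), a)


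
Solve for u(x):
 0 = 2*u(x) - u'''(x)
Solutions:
 u(x) = C3*exp(2^(1/3)*x) + (C1*sin(2^(1/3)*sqrt(3)*x/2) + C2*cos(2^(1/3)*sqrt(3)*x/2))*exp(-2^(1/3)*x/2)


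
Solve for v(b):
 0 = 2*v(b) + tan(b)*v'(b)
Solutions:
 v(b) = C1/sin(b)^2


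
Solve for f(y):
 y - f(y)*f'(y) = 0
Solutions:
 f(y) = -sqrt(C1 + y^2)
 f(y) = sqrt(C1 + y^2)


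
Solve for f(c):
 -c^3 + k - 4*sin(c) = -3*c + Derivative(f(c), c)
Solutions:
 f(c) = C1 - c^4/4 + 3*c^2/2 + c*k + 4*cos(c)


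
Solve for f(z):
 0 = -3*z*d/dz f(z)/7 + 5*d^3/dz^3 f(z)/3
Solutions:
 f(z) = C1 + Integral(C2*airyai(105^(2/3)*z/35) + C3*airybi(105^(2/3)*z/35), z)


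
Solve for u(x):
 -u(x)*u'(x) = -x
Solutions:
 u(x) = -sqrt(C1 + x^2)
 u(x) = sqrt(C1 + x^2)


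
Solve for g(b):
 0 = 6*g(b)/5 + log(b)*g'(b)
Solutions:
 g(b) = C1*exp(-6*li(b)/5)


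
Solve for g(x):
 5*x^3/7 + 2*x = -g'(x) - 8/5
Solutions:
 g(x) = C1 - 5*x^4/28 - x^2 - 8*x/5


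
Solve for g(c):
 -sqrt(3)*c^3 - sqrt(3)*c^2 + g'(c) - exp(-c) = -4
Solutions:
 g(c) = C1 + sqrt(3)*c^4/4 + sqrt(3)*c^3/3 - 4*c - exp(-c)


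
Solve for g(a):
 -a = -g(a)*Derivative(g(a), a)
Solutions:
 g(a) = -sqrt(C1 + a^2)
 g(a) = sqrt(C1 + a^2)


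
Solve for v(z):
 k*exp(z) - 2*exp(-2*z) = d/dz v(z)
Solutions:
 v(z) = C1 + k*exp(z) + exp(-2*z)


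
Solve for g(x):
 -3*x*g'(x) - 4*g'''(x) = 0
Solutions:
 g(x) = C1 + Integral(C2*airyai(-6^(1/3)*x/2) + C3*airybi(-6^(1/3)*x/2), x)


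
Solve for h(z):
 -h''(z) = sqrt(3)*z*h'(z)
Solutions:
 h(z) = C1 + C2*erf(sqrt(2)*3^(1/4)*z/2)


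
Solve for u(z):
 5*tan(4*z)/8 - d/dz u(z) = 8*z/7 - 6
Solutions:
 u(z) = C1 - 4*z^2/7 + 6*z - 5*log(cos(4*z))/32


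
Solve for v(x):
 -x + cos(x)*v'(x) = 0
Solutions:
 v(x) = C1 + Integral(x/cos(x), x)


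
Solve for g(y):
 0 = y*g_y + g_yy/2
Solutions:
 g(y) = C1 + C2*erf(y)


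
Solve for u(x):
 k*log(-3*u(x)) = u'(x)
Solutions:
 Integral(1/(log(-_y) + log(3)), (_y, u(x))) = C1 + k*x


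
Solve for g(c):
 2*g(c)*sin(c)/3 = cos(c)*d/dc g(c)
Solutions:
 g(c) = C1/cos(c)^(2/3)


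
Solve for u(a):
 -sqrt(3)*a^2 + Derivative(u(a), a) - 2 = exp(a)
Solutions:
 u(a) = C1 + sqrt(3)*a^3/3 + 2*a + exp(a)


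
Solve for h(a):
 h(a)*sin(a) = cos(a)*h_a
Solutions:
 h(a) = C1/cos(a)


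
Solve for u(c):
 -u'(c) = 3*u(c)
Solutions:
 u(c) = C1*exp(-3*c)


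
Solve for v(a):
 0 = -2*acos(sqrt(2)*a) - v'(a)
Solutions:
 v(a) = C1 - 2*a*acos(sqrt(2)*a) + sqrt(2)*sqrt(1 - 2*a^2)


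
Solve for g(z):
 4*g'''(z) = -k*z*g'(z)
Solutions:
 g(z) = C1 + Integral(C2*airyai(2^(1/3)*z*(-k)^(1/3)/2) + C3*airybi(2^(1/3)*z*(-k)^(1/3)/2), z)


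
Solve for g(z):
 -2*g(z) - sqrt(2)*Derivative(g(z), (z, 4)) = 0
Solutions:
 g(z) = (C1*sin(2^(5/8)*z/2) + C2*cos(2^(5/8)*z/2))*exp(-2^(5/8)*z/2) + (C3*sin(2^(5/8)*z/2) + C4*cos(2^(5/8)*z/2))*exp(2^(5/8)*z/2)


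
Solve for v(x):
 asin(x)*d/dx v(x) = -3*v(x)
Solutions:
 v(x) = C1*exp(-3*Integral(1/asin(x), x))


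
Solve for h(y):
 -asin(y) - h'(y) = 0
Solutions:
 h(y) = C1 - y*asin(y) - sqrt(1 - y^2)


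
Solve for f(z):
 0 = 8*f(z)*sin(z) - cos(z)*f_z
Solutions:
 f(z) = C1/cos(z)^8


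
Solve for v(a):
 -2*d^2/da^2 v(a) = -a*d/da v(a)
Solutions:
 v(a) = C1 + C2*erfi(a/2)


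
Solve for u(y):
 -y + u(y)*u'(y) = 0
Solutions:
 u(y) = -sqrt(C1 + y^2)
 u(y) = sqrt(C1 + y^2)


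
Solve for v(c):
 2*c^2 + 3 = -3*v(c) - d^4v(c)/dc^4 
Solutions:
 v(c) = -2*c^2/3 + (C1*sin(sqrt(2)*3^(1/4)*c/2) + C2*cos(sqrt(2)*3^(1/4)*c/2))*exp(-sqrt(2)*3^(1/4)*c/2) + (C3*sin(sqrt(2)*3^(1/4)*c/2) + C4*cos(sqrt(2)*3^(1/4)*c/2))*exp(sqrt(2)*3^(1/4)*c/2) - 1


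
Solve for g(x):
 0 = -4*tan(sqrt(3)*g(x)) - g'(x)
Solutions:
 g(x) = sqrt(3)*(pi - asin(C1*exp(-4*sqrt(3)*x)))/3
 g(x) = sqrt(3)*asin(C1*exp(-4*sqrt(3)*x))/3


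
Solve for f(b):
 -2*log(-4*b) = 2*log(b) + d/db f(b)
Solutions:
 f(b) = C1 - 4*b*log(b) + 2*b*(-2*log(2) + 2 - I*pi)


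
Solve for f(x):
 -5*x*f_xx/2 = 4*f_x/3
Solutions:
 f(x) = C1 + C2*x^(7/15)


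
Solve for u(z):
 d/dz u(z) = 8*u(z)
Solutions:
 u(z) = C1*exp(8*z)


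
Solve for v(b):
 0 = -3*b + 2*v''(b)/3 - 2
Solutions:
 v(b) = C1 + C2*b + 3*b^3/4 + 3*b^2/2


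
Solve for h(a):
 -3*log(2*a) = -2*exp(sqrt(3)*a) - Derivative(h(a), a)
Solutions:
 h(a) = C1 + 3*a*log(a) + 3*a*(-1 + log(2)) - 2*sqrt(3)*exp(sqrt(3)*a)/3


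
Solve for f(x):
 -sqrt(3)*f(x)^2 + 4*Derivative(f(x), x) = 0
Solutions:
 f(x) = -4/(C1 + sqrt(3)*x)


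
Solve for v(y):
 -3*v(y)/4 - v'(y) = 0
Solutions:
 v(y) = C1*exp(-3*y/4)


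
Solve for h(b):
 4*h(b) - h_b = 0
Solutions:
 h(b) = C1*exp(4*b)


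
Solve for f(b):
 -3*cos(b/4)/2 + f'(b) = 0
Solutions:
 f(b) = C1 + 6*sin(b/4)


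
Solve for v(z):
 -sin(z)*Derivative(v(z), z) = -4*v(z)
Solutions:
 v(z) = C1*(cos(z)^2 - 2*cos(z) + 1)/(cos(z)^2 + 2*cos(z) + 1)


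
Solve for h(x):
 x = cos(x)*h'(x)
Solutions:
 h(x) = C1 + Integral(x/cos(x), x)


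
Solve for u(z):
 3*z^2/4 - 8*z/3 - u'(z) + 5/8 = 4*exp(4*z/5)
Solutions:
 u(z) = C1 + z^3/4 - 4*z^2/3 + 5*z/8 - 5*exp(4*z/5)
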